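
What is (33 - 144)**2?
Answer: 12321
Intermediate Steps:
(33 - 144)**2 = (-111)**2 = 12321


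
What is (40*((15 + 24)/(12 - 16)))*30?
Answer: -11700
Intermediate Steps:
(40*((15 + 24)/(12 - 16)))*30 = (40*(39/(-4)))*30 = (40*(39*(-1/4)))*30 = (40*(-39/4))*30 = -390*30 = -11700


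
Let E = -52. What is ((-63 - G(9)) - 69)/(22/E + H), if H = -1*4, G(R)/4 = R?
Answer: 4368/115 ≈ 37.983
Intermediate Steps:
G(R) = 4*R
H = -4
((-63 - G(9)) - 69)/(22/E + H) = ((-63 - 4*9) - 69)/(22/(-52) - 4) = ((-63 - 1*36) - 69)/(22*(-1/52) - 4) = ((-63 - 36) - 69)/(-11/26 - 4) = (-99 - 69)/(-115/26) = -26/115*(-168) = 4368/115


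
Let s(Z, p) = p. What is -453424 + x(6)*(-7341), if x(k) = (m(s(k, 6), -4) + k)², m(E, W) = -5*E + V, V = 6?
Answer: -2831908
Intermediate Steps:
m(E, W) = 6 - 5*E (m(E, W) = -5*E + 6 = 6 - 5*E)
x(k) = (-24 + k)² (x(k) = ((6 - 5*6) + k)² = ((6 - 30) + k)² = (-24 + k)²)
-453424 + x(6)*(-7341) = -453424 + (-24 + 6)²*(-7341) = -453424 + (-18)²*(-7341) = -453424 + 324*(-7341) = -453424 - 2378484 = -2831908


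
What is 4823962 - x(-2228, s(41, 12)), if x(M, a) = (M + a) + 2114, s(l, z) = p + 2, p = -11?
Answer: 4824085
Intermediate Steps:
s(l, z) = -9 (s(l, z) = -11 + 2 = -9)
x(M, a) = 2114 + M + a
4823962 - x(-2228, s(41, 12)) = 4823962 - (2114 - 2228 - 9) = 4823962 - 1*(-123) = 4823962 + 123 = 4824085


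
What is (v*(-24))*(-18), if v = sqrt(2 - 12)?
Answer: 432*I*sqrt(10) ≈ 1366.1*I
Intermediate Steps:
v = I*sqrt(10) (v = sqrt(-10) = I*sqrt(10) ≈ 3.1623*I)
(v*(-24))*(-18) = ((I*sqrt(10))*(-24))*(-18) = -24*I*sqrt(10)*(-18) = 432*I*sqrt(10)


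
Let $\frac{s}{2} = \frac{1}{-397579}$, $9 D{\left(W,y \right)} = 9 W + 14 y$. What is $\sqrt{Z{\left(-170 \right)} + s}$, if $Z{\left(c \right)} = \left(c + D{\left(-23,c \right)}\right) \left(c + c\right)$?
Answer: $\frac{\sqrt{221261910536770558}}{1192737} \approx 394.37$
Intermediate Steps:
$D{\left(W,y \right)} = W + \frac{14 y}{9}$ ($D{\left(W,y \right)} = \frac{9 W + 14 y}{9} = W + \frac{14 y}{9}$)
$Z{\left(c \right)} = 2 c \left(-23 + \frac{23 c}{9}\right)$ ($Z{\left(c \right)} = \left(c + \left(-23 + \frac{14 c}{9}\right)\right) \left(c + c\right) = \left(-23 + \frac{23 c}{9}\right) 2 c = 2 c \left(-23 + \frac{23 c}{9}\right)$)
$s = - \frac{2}{397579}$ ($s = \frac{2}{-397579} = 2 \left(- \frac{1}{397579}\right) = - \frac{2}{397579} \approx -5.0304 \cdot 10^{-6}$)
$\sqrt{Z{\left(-170 \right)} + s} = \sqrt{\frac{46}{9} \left(-170\right) \left(-9 - 170\right) - \frac{2}{397579}} = \sqrt{\frac{46}{9} \left(-170\right) \left(-179\right) - \frac{2}{397579}} = \sqrt{\frac{1399780}{9} - \frac{2}{397579}} = \sqrt{\frac{556523132602}{3578211}} = \frac{\sqrt{221261910536770558}}{1192737}$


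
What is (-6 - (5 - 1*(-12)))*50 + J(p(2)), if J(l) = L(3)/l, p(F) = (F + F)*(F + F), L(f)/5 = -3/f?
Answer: -18405/16 ≈ -1150.3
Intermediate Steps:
L(f) = -15/f (L(f) = 5*(-3/f) = -15/f)
p(F) = 4*F² (p(F) = (2*F)*(2*F) = 4*F²)
J(l) = -5/l (J(l) = (-15/3)/l = (-15*⅓)/l = -5/l)
(-6 - (5 - 1*(-12)))*50 + J(p(2)) = (-6 - (5 - 1*(-12)))*50 - 5/(4*2²) = (-6 - (5 + 12))*50 - 5/(4*4) = (-6 - 1*17)*50 - 5/16 = (-6 - 17)*50 - 5*1/16 = -23*50 - 5/16 = -1150 - 5/16 = -18405/16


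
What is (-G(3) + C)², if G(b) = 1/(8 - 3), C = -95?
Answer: 226576/25 ≈ 9063.0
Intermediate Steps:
G(b) = ⅕ (G(b) = 1/5 = ⅕)
(-G(3) + C)² = (-1*⅕ - 95)² = (-⅕ - 95)² = (-476/5)² = 226576/25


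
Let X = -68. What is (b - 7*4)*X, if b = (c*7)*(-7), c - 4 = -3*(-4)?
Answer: 55216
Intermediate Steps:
c = 16 (c = 4 - 3*(-4) = 4 + 12 = 16)
b = -784 (b = (16*7)*(-7) = 112*(-7) = -784)
(b - 7*4)*X = (-784 - 7*4)*(-68) = (-784 - 28)*(-68) = -812*(-68) = 55216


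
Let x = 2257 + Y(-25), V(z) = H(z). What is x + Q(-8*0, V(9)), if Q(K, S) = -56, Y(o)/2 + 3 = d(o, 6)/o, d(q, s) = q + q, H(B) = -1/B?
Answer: 2199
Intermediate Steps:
V(z) = -1/z
d(q, s) = 2*q
Y(o) = -2 (Y(o) = -6 + 2*((2*o)/o) = -6 + 2*2 = -6 + 4 = -2)
x = 2255 (x = 2257 - 2 = 2255)
x + Q(-8*0, V(9)) = 2255 - 56 = 2199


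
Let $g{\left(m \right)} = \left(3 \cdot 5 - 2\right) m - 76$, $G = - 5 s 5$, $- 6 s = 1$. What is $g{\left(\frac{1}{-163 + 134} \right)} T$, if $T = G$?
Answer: $- \frac{18475}{58} \approx -318.53$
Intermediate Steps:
$s = - \frac{1}{6}$ ($s = \left(- \frac{1}{6}\right) 1 = - \frac{1}{6} \approx -0.16667$)
$G = \frac{25}{6}$ ($G = \left(-5\right) \left(- \frac{1}{6}\right) 5 = \frac{5}{6} \cdot 5 = \frac{25}{6} \approx 4.1667$)
$T = \frac{25}{6} \approx 4.1667$
$g{\left(m \right)} = -76 + 13 m$ ($g{\left(m \right)} = \left(15 - 2\right) m - 76 = 13 m - 76 = -76 + 13 m$)
$g{\left(\frac{1}{-163 + 134} \right)} T = \left(-76 + \frac{13}{-163 + 134}\right) \frac{25}{6} = \left(-76 + \frac{13}{-29}\right) \frac{25}{6} = \left(-76 + 13 \left(- \frac{1}{29}\right)\right) \frac{25}{6} = \left(-76 - \frac{13}{29}\right) \frac{25}{6} = \left(- \frac{2217}{29}\right) \frac{25}{6} = - \frac{18475}{58}$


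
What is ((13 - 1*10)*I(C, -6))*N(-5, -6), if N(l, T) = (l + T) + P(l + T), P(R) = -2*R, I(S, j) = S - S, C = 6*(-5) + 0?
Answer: 0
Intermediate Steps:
C = -30 (C = -30 + 0 = -30)
I(S, j) = 0
N(l, T) = -T - l (N(l, T) = (l + T) - 2*(l + T) = (T + l) - 2*(T + l) = (T + l) + (-2*T - 2*l) = -T - l)
((13 - 1*10)*I(C, -6))*N(-5, -6) = ((13 - 1*10)*0)*(-1*(-6) - 1*(-5)) = ((13 - 10)*0)*(6 + 5) = (3*0)*11 = 0*11 = 0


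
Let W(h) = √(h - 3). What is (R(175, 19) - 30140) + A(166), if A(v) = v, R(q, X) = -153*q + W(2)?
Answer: -56749 + I ≈ -56749.0 + 1.0*I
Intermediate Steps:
W(h) = √(-3 + h)
R(q, X) = I - 153*q (R(q, X) = -153*q + √(-3 + 2) = -153*q + √(-1) = -153*q + I = I - 153*q)
(R(175, 19) - 30140) + A(166) = ((I - 153*175) - 30140) + 166 = ((I - 26775) - 30140) + 166 = ((-26775 + I) - 30140) + 166 = (-56915 + I) + 166 = -56749 + I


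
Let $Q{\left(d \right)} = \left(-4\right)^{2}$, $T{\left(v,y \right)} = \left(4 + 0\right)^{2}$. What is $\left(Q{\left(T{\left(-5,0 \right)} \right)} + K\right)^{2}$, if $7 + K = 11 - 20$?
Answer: $0$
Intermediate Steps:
$T{\left(v,y \right)} = 16$ ($T{\left(v,y \right)} = 4^{2} = 16$)
$K = -16$ ($K = -7 + \left(11 - 20\right) = -7 - 9 = -16$)
$Q{\left(d \right)} = 16$
$\left(Q{\left(T{\left(-5,0 \right)} \right)} + K\right)^{2} = \left(16 - 16\right)^{2} = 0^{2} = 0$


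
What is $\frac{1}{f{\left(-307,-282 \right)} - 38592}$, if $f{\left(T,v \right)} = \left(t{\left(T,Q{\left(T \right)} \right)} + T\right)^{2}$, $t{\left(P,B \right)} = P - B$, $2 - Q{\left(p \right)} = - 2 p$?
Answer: $- \frac{1}{38588} \approx -2.5915 \cdot 10^{-5}$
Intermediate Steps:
$Q{\left(p \right)} = 2 + 2 p$ ($Q{\left(p \right)} = 2 - - 2 p = 2 + 2 p$)
$f{\left(T,v \right)} = 4$ ($f{\left(T,v \right)} = \left(\left(T - \left(2 + 2 T\right)\right) + T\right)^{2} = \left(\left(-2 - T\right) + T\right)^{2} = \left(-2\right)^{2} = 4$)
$\frac{1}{f{\left(-307,-282 \right)} - 38592} = \frac{1}{4 - 38592} = \frac{1}{-38588} = - \frac{1}{38588}$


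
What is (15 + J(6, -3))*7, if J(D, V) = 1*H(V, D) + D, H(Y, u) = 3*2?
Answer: 189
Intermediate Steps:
H(Y, u) = 6
J(D, V) = 6 + D (J(D, V) = 1*6 + D = 6 + D)
(15 + J(6, -3))*7 = (15 + (6 + 6))*7 = (15 + 12)*7 = 27*7 = 189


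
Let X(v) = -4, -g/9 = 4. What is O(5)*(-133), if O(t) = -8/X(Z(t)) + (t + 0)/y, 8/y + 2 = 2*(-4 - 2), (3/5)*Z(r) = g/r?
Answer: 3591/4 ≈ 897.75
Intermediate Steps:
g = -36 (g = -9*4 = -36)
Z(r) = -60/r (Z(r) = 5*(-36/r)/3 = -60/r)
y = -4/7 (y = 8/(-2 + 2*(-4 - 2)) = 8/(-2 + 2*(-6)) = 8/(-2 - 12) = 8/(-14) = 8*(-1/14) = -4/7 ≈ -0.57143)
O(t) = 2 - 7*t/4 (O(t) = -8/(-4) + (t + 0)/(-4/7) = -8*(-¼) + t*(-7/4) = 2 - 7*t/4)
O(5)*(-133) = (2 - 7/4*5)*(-133) = (2 - 35/4)*(-133) = -27/4*(-133) = 3591/4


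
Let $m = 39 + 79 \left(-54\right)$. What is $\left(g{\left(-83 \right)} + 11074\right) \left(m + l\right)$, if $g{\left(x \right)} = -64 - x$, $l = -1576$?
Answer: $-64372679$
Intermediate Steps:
$m = -4227$ ($m = 39 - 4266 = -4227$)
$\left(g{\left(-83 \right)} + 11074\right) \left(m + l\right) = \left(\left(-64 - -83\right) + 11074\right) \left(-4227 - 1576\right) = \left(\left(-64 + 83\right) + 11074\right) \left(-5803\right) = \left(19 + 11074\right) \left(-5803\right) = 11093 \left(-5803\right) = -64372679$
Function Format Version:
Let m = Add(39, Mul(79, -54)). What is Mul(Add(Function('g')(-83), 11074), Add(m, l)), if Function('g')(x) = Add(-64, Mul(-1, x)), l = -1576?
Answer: -64372679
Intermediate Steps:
m = -4227 (m = Add(39, -4266) = -4227)
Mul(Add(Function('g')(-83), 11074), Add(m, l)) = Mul(Add(Add(-64, Mul(-1, -83)), 11074), Add(-4227, -1576)) = Mul(Add(Add(-64, 83), 11074), -5803) = Mul(Add(19, 11074), -5803) = Mul(11093, -5803) = -64372679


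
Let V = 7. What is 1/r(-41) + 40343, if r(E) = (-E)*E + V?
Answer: 67534181/1674 ≈ 40343.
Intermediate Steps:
r(E) = 7 - E**2 (r(E) = (-E)*E + 7 = -E**2 + 7 = 7 - E**2)
1/r(-41) + 40343 = 1/(7 - 1*(-41)**2) + 40343 = 1/(7 - 1*1681) + 40343 = 1/(7 - 1681) + 40343 = 1/(-1674) + 40343 = -1/1674 + 40343 = 67534181/1674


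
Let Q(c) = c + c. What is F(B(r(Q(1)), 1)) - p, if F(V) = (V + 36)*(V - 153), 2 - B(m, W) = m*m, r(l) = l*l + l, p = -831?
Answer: 457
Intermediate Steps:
Q(c) = 2*c
r(l) = l + l**2 (r(l) = l**2 + l = l + l**2)
B(m, W) = 2 - m**2 (B(m, W) = 2 - m*m = 2 - m**2)
F(V) = (-153 + V)*(36 + V) (F(V) = (36 + V)*(-153 + V) = (-153 + V)*(36 + V))
F(B(r(Q(1)), 1)) - p = (-5508 + (2 - ((2*1)*(1 + 2*1))**2)**2 - 117*(2 - ((2*1)*(1 + 2*1))**2)) - 1*(-831) = (-5508 + (2 - (2*(1 + 2))**2)**2 - 117*(2 - (2*(1 + 2))**2)) + 831 = (-5508 + (2 - (2*3)**2)**2 - 117*(2 - (2*3)**2)) + 831 = (-5508 + (2 - 1*6**2)**2 - 117*(2 - 1*6**2)) + 831 = (-5508 + (2 - 1*36)**2 - 117*(2 - 1*36)) + 831 = (-5508 + (2 - 36)**2 - 117*(2 - 36)) + 831 = (-5508 + (-34)**2 - 117*(-34)) + 831 = (-5508 + 1156 + 3978) + 831 = -374 + 831 = 457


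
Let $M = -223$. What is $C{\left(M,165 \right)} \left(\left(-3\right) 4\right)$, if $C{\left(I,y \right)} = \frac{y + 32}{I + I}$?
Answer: $\frac{1182}{223} \approx 5.3004$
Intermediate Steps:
$C{\left(I,y \right)} = \frac{32 + y}{2 I}$
$C{\left(M,165 \right)} \left(\left(-3\right) 4\right) = \frac{32 + 165}{2 \left(-223\right)} \left(\left(-3\right) 4\right) = \frac{1}{2} \left(- \frac{1}{223}\right) 197 \left(-12\right) = \left(- \frac{197}{446}\right) \left(-12\right) = \frac{1182}{223}$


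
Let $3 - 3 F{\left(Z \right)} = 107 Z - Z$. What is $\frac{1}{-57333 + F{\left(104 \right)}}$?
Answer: $- \frac{3}{183020} \approx -1.6392 \cdot 10^{-5}$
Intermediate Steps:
$F{\left(Z \right)} = 1 - \frac{106 Z}{3}$ ($F{\left(Z \right)} = 1 - \frac{107 Z - Z}{3} = 1 - \frac{106 Z}{3}$)
$\frac{1}{-57333 + F{\left(104 \right)}} = \frac{1}{-57333 + \left(1 - \frac{11024}{3}\right)} = \frac{1}{-57333 - \frac{11021}{3}} = \frac{1}{- \frac{183020}{3}} = - \frac{3}{183020}$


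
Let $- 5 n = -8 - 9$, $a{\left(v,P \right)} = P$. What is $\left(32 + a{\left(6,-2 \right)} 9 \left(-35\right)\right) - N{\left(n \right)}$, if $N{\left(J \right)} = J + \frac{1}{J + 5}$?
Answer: $\frac{138281}{210} \approx 658.48$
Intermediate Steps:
$n = \frac{17}{5}$ ($n = - \frac{-8 - 9}{5} = \left(- \frac{1}{5}\right) \left(-17\right) = \frac{17}{5} \approx 3.4$)
$N{\left(J \right)} = J + \frac{1}{5 + J}$
$\left(32 + a{\left(6,-2 \right)} 9 \left(-35\right)\right) - N{\left(n \right)} = \left(32 + \left(-2\right) 9 \left(-35\right)\right) - \frac{1 + \left(\frac{17}{5}\right)^{2} + 5 \cdot \frac{17}{5}}{5 + \frac{17}{5}} = \left(32 - -630\right) - \frac{1 + \frac{289}{25} + 17}{\frac{42}{5}} = \left(32 + 630\right) - \frac{5}{42} \cdot \frac{739}{25} = 662 - \frac{739}{210} = \frac{138281}{210}$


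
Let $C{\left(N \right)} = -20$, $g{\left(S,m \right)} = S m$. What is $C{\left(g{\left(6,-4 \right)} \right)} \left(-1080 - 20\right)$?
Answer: $22000$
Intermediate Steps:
$C{\left(g{\left(6,-4 \right)} \right)} \left(-1080 - 20\right) = - 20 \left(-1080 - 20\right) = \left(-20\right) \left(-1100\right) = 22000$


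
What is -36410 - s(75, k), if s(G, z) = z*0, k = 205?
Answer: -36410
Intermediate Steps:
s(G, z) = 0
-36410 - s(75, k) = -36410 - 1*0 = -36410 + 0 = -36410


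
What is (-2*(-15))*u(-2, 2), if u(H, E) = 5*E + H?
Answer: 240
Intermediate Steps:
u(H, E) = H + 5*E
(-2*(-15))*u(-2, 2) = (-2*(-15))*(-2 + 5*2) = 30*(-2 + 10) = 30*8 = 240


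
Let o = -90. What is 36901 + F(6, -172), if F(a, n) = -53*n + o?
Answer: 45927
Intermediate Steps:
F(a, n) = -90 - 53*n (F(a, n) = -53*n - 90 = -90 - 53*n)
36901 + F(6, -172) = 36901 + (-90 - 53*(-172)) = 36901 + (-90 + 9116) = 36901 + 9026 = 45927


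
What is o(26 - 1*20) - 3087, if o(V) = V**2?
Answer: -3051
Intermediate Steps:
o(26 - 1*20) - 3087 = (26 - 1*20)**2 - 3087 = (26 - 20)**2 - 3087 = 6**2 - 3087 = 36 - 3087 = -3051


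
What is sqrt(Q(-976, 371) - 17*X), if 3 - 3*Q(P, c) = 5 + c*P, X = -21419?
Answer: 3*sqrt(53869) ≈ 696.29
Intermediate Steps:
Q(P, c) = -2/3 - P*c/3 (Q(P, c) = 1 - (5 + c*P)/3 = 1 - (5 + P*c)/3 = 1 + (-5/3 - P*c/3) = -2/3 - P*c/3)
sqrt(Q(-976, 371) - 17*X) = sqrt((-2/3 - 1/3*(-976)*371) - 17*(-21419)) = sqrt((-2/3 + 362096/3) + 364123) = sqrt(120698 + 364123) = sqrt(484821) = 3*sqrt(53869)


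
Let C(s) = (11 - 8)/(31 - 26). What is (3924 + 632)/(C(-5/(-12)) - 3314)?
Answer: -22780/16567 ≈ -1.3750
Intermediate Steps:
C(s) = ⅗ (C(s) = 3/5 = 3*(⅕) = ⅗)
(3924 + 632)/(C(-5/(-12)) - 3314) = (3924 + 632)/(⅗ - 3314) = 4556/(-16567/5) = 4556*(-5/16567) = -22780/16567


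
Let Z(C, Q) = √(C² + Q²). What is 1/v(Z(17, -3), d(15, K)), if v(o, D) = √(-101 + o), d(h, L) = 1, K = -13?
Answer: -I/√(101 - √298) ≈ -0.10928*I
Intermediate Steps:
1/v(Z(17, -3), d(15, K)) = 1/(√(-101 + √(17² + (-3)²))) = 1/(√(-101 + √(289 + 9))) = 1/(√(-101 + √298)) = (-101 + √298)^(-½)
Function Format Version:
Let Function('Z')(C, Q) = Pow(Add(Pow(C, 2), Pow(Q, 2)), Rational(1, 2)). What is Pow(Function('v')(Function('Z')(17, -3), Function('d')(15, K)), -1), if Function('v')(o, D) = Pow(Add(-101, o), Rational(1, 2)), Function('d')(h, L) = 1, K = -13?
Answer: Mul(-1, I, Pow(Add(101, Mul(-1, Pow(298, Rational(1, 2)))), Rational(-1, 2))) ≈ Mul(-0.10928, I)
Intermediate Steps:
Pow(Function('v')(Function('Z')(17, -3), Function('d')(15, K)), -1) = Pow(Pow(Add(-101, Pow(Add(Pow(17, 2), Pow(-3, 2)), Rational(1, 2))), Rational(1, 2)), -1) = Pow(Pow(Add(-101, Pow(Add(289, 9), Rational(1, 2))), Rational(1, 2)), -1) = Pow(Pow(Add(-101, Pow(298, Rational(1, 2))), Rational(1, 2)), -1) = Pow(Add(-101, Pow(298, Rational(1, 2))), Rational(-1, 2))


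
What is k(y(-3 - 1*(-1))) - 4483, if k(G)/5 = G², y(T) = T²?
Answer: -4403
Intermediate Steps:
k(G) = 5*G²
k(y(-3 - 1*(-1))) - 4483 = 5*((-3 - 1*(-1))²)² - 4483 = 5*((-3 + 1)²)² - 4483 = 5*((-2)²)² - 4483 = 5*4² - 4483 = 5*16 - 4483 = 80 - 4483 = -4403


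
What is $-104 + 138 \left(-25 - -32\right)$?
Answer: $862$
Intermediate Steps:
$-104 + 138 \left(-25 - -32\right) = -104 + 138 \left(-25 + 32\right) = -104 + 138 \cdot 7 = -104 + 966 = 862$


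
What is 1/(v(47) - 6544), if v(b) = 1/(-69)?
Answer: -69/451537 ≈ -0.00015281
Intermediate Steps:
v(b) = -1/69
1/(v(47) - 6544) = 1/(-1/69 - 6544) = 1/(-451537/69) = -69/451537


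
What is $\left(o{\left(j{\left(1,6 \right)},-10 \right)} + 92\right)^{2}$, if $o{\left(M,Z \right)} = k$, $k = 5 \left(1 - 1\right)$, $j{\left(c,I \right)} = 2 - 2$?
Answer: $8464$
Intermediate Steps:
$j{\left(c,I \right)} = 0$ ($j{\left(c,I \right)} = 2 - 2 = 0$)
$k = 0$ ($k = 5 \cdot 0 = 0$)
$o{\left(M,Z \right)} = 0$
$\left(o{\left(j{\left(1,6 \right)},-10 \right)} + 92\right)^{2} = \left(0 + 92\right)^{2} = 92^{2} = 8464$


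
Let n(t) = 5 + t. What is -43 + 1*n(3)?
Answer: -35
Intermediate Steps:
-43 + 1*n(3) = -43 + 1*(5 + 3) = -43 + 1*8 = -43 + 8 = -35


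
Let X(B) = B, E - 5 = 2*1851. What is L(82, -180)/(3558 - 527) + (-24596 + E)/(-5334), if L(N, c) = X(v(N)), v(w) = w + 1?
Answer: 433723/109982 ≈ 3.9436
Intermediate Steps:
E = 3707 (E = 5 + 2*1851 = 5 + 3702 = 3707)
v(w) = 1 + w
L(N, c) = 1 + N
L(82, -180)/(3558 - 527) + (-24596 + E)/(-5334) = (1 + 82)/(3558 - 527) + (-24596 + 3707)/(-5334) = 83/3031 - 20889*(-1/5334) = 83*(1/3031) + 6963/1778 = 83/3031 + 6963/1778 = 433723/109982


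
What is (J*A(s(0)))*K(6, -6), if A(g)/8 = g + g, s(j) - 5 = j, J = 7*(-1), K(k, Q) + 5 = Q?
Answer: 6160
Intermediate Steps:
K(k, Q) = -5 + Q
J = -7
s(j) = 5 + j
A(g) = 16*g (A(g) = 8*(g + g) = 8*(2*g) = 16*g)
(J*A(s(0)))*K(6, -6) = (-112*(5 + 0))*(-5 - 6) = -112*5*(-11) = -7*80*(-11) = -560*(-11) = 6160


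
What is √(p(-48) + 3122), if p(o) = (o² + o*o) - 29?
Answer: √7701 ≈ 87.755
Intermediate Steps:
p(o) = -29 + 2*o² (p(o) = (o² + o²) - 29 = 2*o² - 29 = -29 + 2*o²)
√(p(-48) + 3122) = √((-29 + 2*(-48)²) + 3122) = √((-29 + 2*2304) + 3122) = √((-29 + 4608) + 3122) = √(4579 + 3122) = √7701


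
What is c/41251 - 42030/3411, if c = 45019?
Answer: -175579969/15634129 ≈ -11.231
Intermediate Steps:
c/41251 - 42030/3411 = 45019/41251 - 42030/3411 = 45019*(1/41251) - 42030*1/3411 = 45019/41251 - 4670/379 = -175579969/15634129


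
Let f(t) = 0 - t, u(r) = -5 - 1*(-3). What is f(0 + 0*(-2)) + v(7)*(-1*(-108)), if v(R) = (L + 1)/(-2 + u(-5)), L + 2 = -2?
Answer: 81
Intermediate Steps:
u(r) = -2 (u(r) = -5 + 3 = -2)
L = -4 (L = -2 - 2 = -4)
f(t) = -t
v(R) = ¾ (v(R) = (-4 + 1)/(-2 - 2) = -3/(-4) = -3*(-¼) = ¾)
f(0 + 0*(-2)) + v(7)*(-1*(-108)) = -(0 + 0*(-2)) + 3*(-1*(-108))/4 = -(0 + 0) + (¾)*108 = -1*0 + 81 = 0 + 81 = 81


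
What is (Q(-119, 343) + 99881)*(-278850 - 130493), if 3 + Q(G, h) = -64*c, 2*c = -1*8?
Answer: -40989151962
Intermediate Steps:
c = -4 (c = (-1*8)/2 = (1/2)*(-8) = -4)
Q(G, h) = 253 (Q(G, h) = -3 - 64*(-4) = -3 + 256 = 253)
(Q(-119, 343) + 99881)*(-278850 - 130493) = (253 + 99881)*(-278850 - 130493) = 100134*(-409343) = -40989151962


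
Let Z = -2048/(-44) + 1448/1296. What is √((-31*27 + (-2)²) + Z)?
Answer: I*√30788362/198 ≈ 28.024*I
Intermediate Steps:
Z = 84935/1782 (Z = -2048*(-1/44) + 1448*(1/1296) = 512/11 + 181/162 = 84935/1782 ≈ 47.663)
√((-31*27 + (-2)²) + Z) = √((-31*27 + (-2)²) + 84935/1782) = √((-837 + 4) + 84935/1782) = √(-833 + 84935/1782) = √(-1399471/1782) = I*√30788362/198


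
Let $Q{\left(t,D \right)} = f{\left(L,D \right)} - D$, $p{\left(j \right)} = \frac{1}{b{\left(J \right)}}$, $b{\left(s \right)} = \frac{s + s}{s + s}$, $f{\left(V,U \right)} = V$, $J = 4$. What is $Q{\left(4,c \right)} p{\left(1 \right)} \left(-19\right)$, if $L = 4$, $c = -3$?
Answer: $-133$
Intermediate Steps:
$b{\left(s \right)} = 1$ ($b{\left(s \right)} = \frac{2 s}{2 s} = 2 s \frac{1}{2 s} = 1$)
$p{\left(j \right)} = 1$ ($p{\left(j \right)} = 1^{-1} = 1$)
$Q{\left(t,D \right)} = 4 - D$
$Q{\left(4,c \right)} p{\left(1 \right)} \left(-19\right) = \left(4 - -3\right) 1 \left(-19\right) = \left(4 + 3\right) 1 \left(-19\right) = 7 \cdot 1 \left(-19\right) = 7 \left(-19\right) = -133$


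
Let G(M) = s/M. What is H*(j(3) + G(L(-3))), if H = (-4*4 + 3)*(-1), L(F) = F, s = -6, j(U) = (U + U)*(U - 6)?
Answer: -208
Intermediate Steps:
j(U) = 2*U*(-6 + U) (j(U) = (2*U)*(-6 + U) = 2*U*(-6 + U))
G(M) = -6/M
H = 13 (H = (-16 + 3)*(-1) = -13*(-1) = 13)
H*(j(3) + G(L(-3))) = 13*(2*3*(-6 + 3) - 6/(-3)) = 13*(2*3*(-3) - 6*(-⅓)) = 13*(-18 + 2) = 13*(-16) = -208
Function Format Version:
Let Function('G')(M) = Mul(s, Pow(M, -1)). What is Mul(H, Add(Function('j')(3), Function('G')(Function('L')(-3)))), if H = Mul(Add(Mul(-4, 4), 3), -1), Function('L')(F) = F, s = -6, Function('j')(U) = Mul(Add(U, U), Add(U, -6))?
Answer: -208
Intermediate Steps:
Function('j')(U) = Mul(2, U, Add(-6, U)) (Function('j')(U) = Mul(Mul(2, U), Add(-6, U)) = Mul(2, U, Add(-6, U)))
Function('G')(M) = Mul(-6, Pow(M, -1))
H = 13 (H = Mul(Add(-16, 3), -1) = Mul(-13, -1) = 13)
Mul(H, Add(Function('j')(3), Function('G')(Function('L')(-3)))) = Mul(13, Add(Mul(2, 3, Add(-6, 3)), Mul(-6, Pow(-3, -1)))) = Mul(13, Add(Mul(2, 3, -3), Mul(-6, Rational(-1, 3)))) = Mul(13, Add(-18, 2)) = Mul(13, -16) = -208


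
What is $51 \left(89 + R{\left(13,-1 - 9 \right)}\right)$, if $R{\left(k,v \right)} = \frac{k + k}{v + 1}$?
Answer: $\frac{13175}{3} \approx 4391.7$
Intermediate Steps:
$R{\left(k,v \right)} = \frac{2 k}{1 + v}$
$51 \left(89 + R{\left(13,-1 - 9 \right)}\right) = 51 \left(89 + 2 \cdot 13 \frac{1}{1 - 10}\right) = 51 \left(89 + 2 \cdot 13 \frac{1}{-9}\right) = 51 \left(89 + 2 \cdot 13 \left(- \frac{1}{9}\right)\right) = 51 \left(89 - \frac{26}{9}\right) = 51 \cdot \frac{775}{9} = \frac{13175}{3}$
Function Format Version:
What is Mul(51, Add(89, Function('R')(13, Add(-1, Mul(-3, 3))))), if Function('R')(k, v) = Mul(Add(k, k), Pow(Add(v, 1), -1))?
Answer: Rational(13175, 3) ≈ 4391.7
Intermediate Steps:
Function('R')(k, v) = Mul(2, k, Pow(Add(1, v), -1)) (Function('R')(k, v) = Mul(Mul(2, k), Pow(Add(1, v), -1)) = Mul(2, k, Pow(Add(1, v), -1)))
Mul(51, Add(89, Function('R')(13, Add(-1, Mul(-3, 3))))) = Mul(51, Add(89, Mul(2, 13, Pow(Add(1, Add(-1, Mul(-3, 3))), -1)))) = Mul(51, Add(89, Mul(2, 13, Pow(Add(1, Add(-1, -9)), -1)))) = Mul(51, Add(89, Mul(2, 13, Pow(Add(1, -10), -1)))) = Mul(51, Add(89, Mul(2, 13, Pow(-9, -1)))) = Mul(51, Add(89, Mul(2, 13, Rational(-1, 9)))) = Mul(51, Add(89, Rational(-26, 9))) = Mul(51, Rational(775, 9)) = Rational(13175, 3)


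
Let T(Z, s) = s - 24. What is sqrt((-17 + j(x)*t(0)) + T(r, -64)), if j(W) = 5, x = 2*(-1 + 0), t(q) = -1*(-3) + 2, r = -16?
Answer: 4*I*sqrt(5) ≈ 8.9443*I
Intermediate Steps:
t(q) = 5 (t(q) = 3 + 2 = 5)
x = -2 (x = 2*(-1) = -2)
T(Z, s) = -24 + s
sqrt((-17 + j(x)*t(0)) + T(r, -64)) = sqrt((-17 + 5*5) + (-24 - 64)) = sqrt((-17 + 25) - 88) = sqrt(8 - 88) = sqrt(-80) = 4*I*sqrt(5)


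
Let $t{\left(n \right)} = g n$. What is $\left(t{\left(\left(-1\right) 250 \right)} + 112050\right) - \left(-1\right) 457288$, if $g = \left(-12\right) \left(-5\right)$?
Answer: $554338$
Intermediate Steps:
$g = 60$
$t{\left(n \right)} = 60 n$
$\left(t{\left(\left(-1\right) 250 \right)} + 112050\right) - \left(-1\right) 457288 = \left(60 \left(\left(-1\right) 250\right) + 112050\right) - \left(-1\right) 457288 = \left(60 \left(-250\right) + 112050\right) - -457288 = \left(-15000 + 112050\right) + 457288 = 97050 + 457288 = 554338$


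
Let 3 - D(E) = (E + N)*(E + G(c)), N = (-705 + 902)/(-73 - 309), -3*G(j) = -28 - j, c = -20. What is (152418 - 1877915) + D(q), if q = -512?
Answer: -5959606/3 ≈ -1.9865e+6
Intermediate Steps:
G(j) = 28/3 + j/3 (G(j) = -(-28 - j)/3 = 28/3 + j/3)
N = -197/382 (N = 197/(-382) = 197*(-1/382) = -197/382 ≈ -0.51571)
D(E) = 3 - (-197/382 + E)*(8/3 + E) (D(E) = 3 - (E - 197/382)*(E + (28/3 + (⅓)*(-20))) = 3 - (-197/382 + E)*(E + (28/3 - 20/3)) = 3 - (-197/382 + E)*(E + 8/3) = 3 - (-197/382 + E)*(8/3 + E))
(152418 - 1877915) + D(q) = (152418 - 1877915) + (2507/573 - 1*(-512)² - 2465/1146*(-512)) = -1725497 + (2507/573 - 1*262144 + 631040/573) = -1725497 + (2507/573 - 262144 + 631040/573) = -1725497 - 783115/3 = -5959606/3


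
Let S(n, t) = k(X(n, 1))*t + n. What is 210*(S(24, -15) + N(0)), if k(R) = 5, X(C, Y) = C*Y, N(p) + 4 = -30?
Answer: -17850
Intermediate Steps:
N(p) = -34 (N(p) = -4 - 30 = -34)
S(n, t) = n + 5*t (S(n, t) = 5*t + n = n + 5*t)
210*(S(24, -15) + N(0)) = 210*((24 + 5*(-15)) - 34) = 210*((24 - 75) - 34) = 210*(-51 - 34) = 210*(-85) = -17850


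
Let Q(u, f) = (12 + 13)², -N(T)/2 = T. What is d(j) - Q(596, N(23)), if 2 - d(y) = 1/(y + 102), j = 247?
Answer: -217428/349 ≈ -623.00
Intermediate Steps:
N(T) = -2*T
d(y) = 2 - 1/(102 + y) (d(y) = 2 - 1/(y + 102) = 2 - 1/(102 + y))
Q(u, f) = 625 (Q(u, f) = 25² = 625)
d(j) - Q(596, N(23)) = (203 + 2*247)/(102 + 247) - 1*625 = (203 + 494)/349 - 625 = (1/349)*697 - 625 = 697/349 - 625 = -217428/349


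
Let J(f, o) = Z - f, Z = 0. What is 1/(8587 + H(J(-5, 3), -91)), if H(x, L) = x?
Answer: 1/8592 ≈ 0.00011639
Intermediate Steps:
J(f, o) = -f (J(f, o) = 0 - f = -f)
1/(8587 + H(J(-5, 3), -91)) = 1/(8587 - 1*(-5)) = 1/(8587 + 5) = 1/8592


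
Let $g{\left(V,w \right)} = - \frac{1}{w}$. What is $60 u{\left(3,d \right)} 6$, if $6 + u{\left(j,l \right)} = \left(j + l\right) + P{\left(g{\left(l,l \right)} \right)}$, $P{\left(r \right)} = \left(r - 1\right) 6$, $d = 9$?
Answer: $-240$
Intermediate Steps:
$P{\left(r \right)} = -6 + 6 r$ ($P{\left(r \right)} = \left(-1 + r\right) 6 = -6 + 6 r$)
$u{\left(j,l \right)} = -12 + j + l - \frac{6}{l}$ ($u{\left(j,l \right)} = -6 - \left(6 - j - l - - \frac{6}{l}\right) = -6 - \left(6 - j - l + \frac{6}{l}\right) = -6 + \left(-6 + j + l - \frac{6}{l}\right) = -12 + j + l - \frac{6}{l}$)
$60 u{\left(3,d \right)} 6 = 60 \left(-12 + 3 + 9 - \frac{6}{9}\right) 6 = 60 \left(-12 + 3 + 9 - \frac{2}{3}\right) 6 = 60 \left(- \frac{2}{3}\right) 6 = \left(-40\right) 6 = -240$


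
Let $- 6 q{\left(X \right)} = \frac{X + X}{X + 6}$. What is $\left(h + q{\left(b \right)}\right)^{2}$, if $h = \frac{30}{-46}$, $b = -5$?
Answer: $\frac{4900}{4761} \approx 1.0292$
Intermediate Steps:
$q{\left(X \right)} = - \frac{X}{3 \left(6 + X\right)}$ ($q{\left(X \right)} = - \frac{\left(X + X\right) \frac{1}{X + 6}}{6} = - \frac{2 X \frac{1}{6 + X}}{6} = - \frac{X}{3 \left(6 + X\right)}$)
$h = - \frac{15}{23}$ ($h = 30 \left(- \frac{1}{46}\right) = - \frac{15}{23} \approx -0.65217$)
$\left(h + q{\left(b \right)}\right)^{2} = \left(- \frac{15}{23} - - \frac{5}{18 + 3 \left(-5\right)}\right)^{2} = \left(- \frac{15}{23} - - \frac{5}{18 - 15}\right)^{2} = \left(- \frac{15}{23} - - \frac{5}{3}\right)^{2} = \left(- \frac{15}{23} - \left(-5\right) \frac{1}{3}\right)^{2} = \left(- \frac{15}{23} + \frac{5}{3}\right)^{2} = \left(\frac{70}{69}\right)^{2} = \frac{4900}{4761}$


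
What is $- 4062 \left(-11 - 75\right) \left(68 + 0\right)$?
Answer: $23754576$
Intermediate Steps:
$- 4062 \left(-11 - 75\right) \left(68 + 0\right) = - 4062 \left(\left(-86\right) 68\right) = \left(-4062\right) \left(-5848\right) = 23754576$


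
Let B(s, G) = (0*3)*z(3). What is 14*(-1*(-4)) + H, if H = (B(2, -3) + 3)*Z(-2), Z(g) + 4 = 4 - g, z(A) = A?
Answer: 62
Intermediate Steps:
Z(g) = -g (Z(g) = -4 + (4 - g) = -g)
B(s, G) = 0 (B(s, G) = (0*3)*3 = 0*3 = 0)
H = 6 (H = (0 + 3)*(-1*(-2)) = 3*2 = 6)
14*(-1*(-4)) + H = 14*(-1*(-4)) + 6 = 14*4 + 6 = 56 + 6 = 62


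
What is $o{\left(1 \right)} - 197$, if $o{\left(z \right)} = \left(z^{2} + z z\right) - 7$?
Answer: $-202$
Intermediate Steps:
$o{\left(z \right)} = -7 + 2 z^{2}$ ($o{\left(z \right)} = \left(z^{2} + z^{2}\right) - 7 = 2 z^{2} - 7 = -7 + 2 z^{2}$)
$o{\left(1 \right)} - 197 = \left(-7 + 2 \cdot 1^{2}\right) - 197 = \left(-7 + 2 \cdot 1\right) - 197 = \left(-7 + 2\right) - 197 = -5 - 197 = -202$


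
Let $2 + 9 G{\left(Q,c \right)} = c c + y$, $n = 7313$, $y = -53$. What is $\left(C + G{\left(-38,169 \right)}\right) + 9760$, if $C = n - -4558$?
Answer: $\frac{74395}{3} \approx 24798.0$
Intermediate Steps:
$G{\left(Q,c \right)} = - \frac{55}{9} + \frac{c^{2}}{9}$ ($G{\left(Q,c \right)} = - \frac{2}{9} + \frac{c c - 53}{9} = - \frac{2}{9} + \frac{c^{2} - 53}{9} = - \frac{2}{9} + \frac{-53 + c^{2}}{9} = - \frac{2}{9} + \left(- \frac{53}{9} + \frac{c^{2}}{9}\right) = - \frac{55}{9} + \frac{c^{2}}{9}$)
$C = 11871$ ($C = 7313 - -4558 = 7313 + 4558 = 11871$)
$\left(C + G{\left(-38,169 \right)}\right) + 9760 = \left(11871 - \left(\frac{55}{9} - \frac{169^{2}}{9}\right)\right) + 9760 = \left(11871 + \left(- \frac{55}{9} + \frac{1}{9} \cdot 28561\right)\right) + 9760 = \left(11871 + \left(- \frac{55}{9} + \frac{28561}{9}\right)\right) + 9760 = \left(11871 + \frac{9502}{3}\right) + 9760 = \frac{45115}{3} + 9760 = \frac{74395}{3}$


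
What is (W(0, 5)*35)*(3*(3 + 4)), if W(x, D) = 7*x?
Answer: 0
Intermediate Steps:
(W(0, 5)*35)*(3*(3 + 4)) = ((7*0)*35)*(3*(3 + 4)) = (0*35)*(3*7) = 0*21 = 0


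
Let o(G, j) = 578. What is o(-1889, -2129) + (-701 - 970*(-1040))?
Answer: 1008677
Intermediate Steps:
o(-1889, -2129) + (-701 - 970*(-1040)) = 578 + (-701 - 970*(-1040)) = 578 + (-701 + 1008800) = 578 + 1008099 = 1008677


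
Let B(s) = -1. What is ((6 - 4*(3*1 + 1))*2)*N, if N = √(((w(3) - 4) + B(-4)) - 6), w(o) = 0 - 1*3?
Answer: -20*I*√14 ≈ -74.833*I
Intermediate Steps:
w(o) = -3 (w(o) = 0 - 3 = -3)
N = I*√14 (N = √(((-3 - 4) - 1) - 6) = √((-7 - 1) - 6) = √(-8 - 6) = √(-14) = I*√14 ≈ 3.7417*I)
((6 - 4*(3*1 + 1))*2)*N = ((6 - 4*(3*1 + 1))*2)*(I*√14) = ((6 - 4*(3 + 1))*2)*(I*√14) = ((6 - 4*4)*2)*(I*√14) = ((6 - 16)*2)*(I*√14) = (-10*2)*(I*√14) = -20*I*√14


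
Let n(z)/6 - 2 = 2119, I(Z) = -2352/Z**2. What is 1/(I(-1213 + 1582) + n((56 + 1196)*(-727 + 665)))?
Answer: 45387/577594178 ≈ 7.8579e-5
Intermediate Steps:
I(Z) = -2352/Z**2
n(z) = 12726 (n(z) = 12 + 6*2119 = 12 + 12714 = 12726)
1/(I(-1213 + 1582) + n((56 + 1196)*(-727 + 665))) = 1/(-2352/(-1213 + 1582)**2 + 12726) = 1/(-2352/369**2 + 12726) = 1/(-2352*1/136161 + 12726) = 1/(-784/45387 + 12726) = 1/(577594178/45387) = 45387/577594178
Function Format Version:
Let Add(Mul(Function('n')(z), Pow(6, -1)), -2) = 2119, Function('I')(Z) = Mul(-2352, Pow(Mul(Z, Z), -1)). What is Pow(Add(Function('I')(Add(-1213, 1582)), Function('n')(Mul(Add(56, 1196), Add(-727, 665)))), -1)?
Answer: Rational(45387, 577594178) ≈ 7.8579e-5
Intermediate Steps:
Function('I')(Z) = Mul(-2352, Pow(Z, -2)) (Function('I')(Z) = Mul(-2352, Pow(Pow(Z, 2), -1)) = Mul(-2352, Pow(Z, -2)))
Function('n')(z) = 12726 (Function('n')(z) = Add(12, Mul(6, 2119)) = Add(12, 12714) = 12726)
Pow(Add(Function('I')(Add(-1213, 1582)), Function('n')(Mul(Add(56, 1196), Add(-727, 665)))), -1) = Pow(Add(Mul(-2352, Pow(Add(-1213, 1582), -2)), 12726), -1) = Pow(Add(Mul(-2352, Pow(369, -2)), 12726), -1) = Pow(Add(Mul(-2352, Rational(1, 136161)), 12726), -1) = Pow(Add(Rational(-784, 45387), 12726), -1) = Pow(Rational(577594178, 45387), -1) = Rational(45387, 577594178)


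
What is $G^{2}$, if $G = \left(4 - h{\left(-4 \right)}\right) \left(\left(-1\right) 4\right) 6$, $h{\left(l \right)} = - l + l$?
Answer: $9216$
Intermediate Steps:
$h{\left(l \right)} = 0$
$G = -96$ ($G = \left(4 - 0\right) \left(\left(-1\right) 4\right) 6 = \left(4 + 0\right) \left(-4\right) 6 = 4 \left(-4\right) 6 = \left(-16\right) 6 = -96$)
$G^{2} = \left(-96\right)^{2} = 9216$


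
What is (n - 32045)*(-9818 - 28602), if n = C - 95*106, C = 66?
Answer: 1615522580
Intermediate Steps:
n = -10004 (n = 66 - 95*106 = 66 - 10070 = -10004)
(n - 32045)*(-9818 - 28602) = (-10004 - 32045)*(-9818 - 28602) = -42049*(-38420) = 1615522580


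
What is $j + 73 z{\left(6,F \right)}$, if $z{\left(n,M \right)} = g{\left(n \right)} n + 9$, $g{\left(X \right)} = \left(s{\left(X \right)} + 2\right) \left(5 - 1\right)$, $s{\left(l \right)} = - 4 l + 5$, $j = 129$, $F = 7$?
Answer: $-28998$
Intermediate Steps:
$s{\left(l \right)} = 5 - 4 l$
$g{\left(X \right)} = 28 - 16 X$ ($g{\left(X \right)} = \left(\left(5 - 4 X\right) + 2\right) \left(5 - 1\right) = \left(7 - 4 X\right) 4 = 28 - 16 X$)
$z{\left(n,M \right)} = 9 + n \left(28 - 16 n\right)$ ($z{\left(n,M \right)} = \left(28 - 16 n\right) n + 9 = n \left(28 - 16 n\right) + 9 = 9 + n \left(28 - 16 n\right)$)
$j + 73 z{\left(6,F \right)} = 129 + 73 \left(9 - 24 \left(-7 + 4 \cdot 6\right)\right) = 129 + 73 \left(9 - 24 \left(-7 + 24\right)\right) = 129 + 73 \left(9 - 24 \cdot 17\right) = 129 + 73 \left(9 - 408\right) = 129 + 73 \left(-399\right) = 129 - 29127 = -28998$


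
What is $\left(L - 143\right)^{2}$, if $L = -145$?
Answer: $82944$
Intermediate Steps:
$\left(L - 143\right)^{2} = \left(-145 - 143\right)^{2} = \left(-288\right)^{2} = 82944$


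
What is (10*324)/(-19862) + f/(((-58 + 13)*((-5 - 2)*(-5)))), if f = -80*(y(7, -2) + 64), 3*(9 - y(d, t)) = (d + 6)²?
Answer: 1282780/1876959 ≈ 0.68344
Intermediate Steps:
y(d, t) = 9 - (6 + d)²/3 (y(d, t) = 9 - (d + 6)²/3 = 9 - (6 + d)²/3)
f = -4000/3 (f = -80*((9 - (6 + 7)²/3) + 64) = -80*((9 - ⅓*13²) + 64) = -80*((9 - ⅓*169) + 64) = -80*((9 - 169/3) + 64) = -80*(-142/3 + 64) = -80*50/3 = -4000/3 ≈ -1333.3)
(10*324)/(-19862) + f/(((-58 + 13)*((-5 - 2)*(-5)))) = (10*324)/(-19862) - 4000*(-1/(5*(-58 + 13)*(-5 - 2)))/3 = 3240*(-1/19862) - 4000/(3*((-(-315)*(-5)))) = -1620/9931 - 4000/(3*((-45*35))) = -1620/9931 - 4000/3/(-1575) = -1620/9931 - 4000/3*(-1/1575) = -1620/9931 + 160/189 = 1282780/1876959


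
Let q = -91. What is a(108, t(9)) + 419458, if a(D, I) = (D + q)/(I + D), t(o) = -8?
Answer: 41945817/100 ≈ 4.1946e+5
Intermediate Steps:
a(D, I) = (-91 + D)/(D + I) (a(D, I) = (D - 91)/(I + D) = (-91 + D)/(D + I))
a(108, t(9)) + 419458 = (-91 + 108)/(108 - 8) + 419458 = 17/100 + 419458 = 41945817/100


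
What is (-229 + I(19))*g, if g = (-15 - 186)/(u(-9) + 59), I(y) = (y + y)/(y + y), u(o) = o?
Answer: 22914/25 ≈ 916.56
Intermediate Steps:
I(y) = 1 (I(y) = (2*y)/((2*y)) = (2*y)*(1/(2*y)) = 1)
g = -201/50 (g = (-15 - 186)/(-9 + 59) = -201/50 ≈ -4.0200)
(-229 + I(19))*g = (-229 + 1)*(-201/50) = -228*(-201/50) = 22914/25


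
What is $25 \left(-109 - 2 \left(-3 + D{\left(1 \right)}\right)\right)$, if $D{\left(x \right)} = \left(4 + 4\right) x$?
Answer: $-2975$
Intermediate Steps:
$D{\left(x \right)} = 8 x$
$25 \left(-109 - 2 \left(-3 + D{\left(1 \right)}\right)\right) = 25 \left(-109 - 2 \left(-3 + 8 \cdot 1\right)\right) = 25 \left(-109 - 2 \left(-3 + 8\right)\right) = 25 \left(-109 - 10\right) = 25 \left(-119\right) = -2975$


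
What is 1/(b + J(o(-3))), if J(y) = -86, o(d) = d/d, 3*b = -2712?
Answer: -1/990 ≈ -0.0010101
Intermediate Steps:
b = -904 (b = (1/3)*(-2712) = -904)
o(d) = 1
1/(b + J(o(-3))) = 1/(-904 - 86) = 1/(-990) = -1/990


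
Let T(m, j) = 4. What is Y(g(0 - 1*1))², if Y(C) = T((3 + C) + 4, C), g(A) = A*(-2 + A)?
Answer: 16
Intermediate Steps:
Y(C) = 4
Y(g(0 - 1*1))² = 4² = 16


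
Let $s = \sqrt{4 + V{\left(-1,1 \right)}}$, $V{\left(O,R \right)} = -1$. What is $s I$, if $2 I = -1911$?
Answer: $- \frac{1911 \sqrt{3}}{2} \approx -1655.0$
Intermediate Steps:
$I = - \frac{1911}{2}$ ($I = \frac{1}{2} \left(-1911\right) = - \frac{1911}{2} \approx -955.5$)
$s = \sqrt{3}$ ($s = \sqrt{4 - 1} = \sqrt{3} \approx 1.732$)
$s I = \sqrt{3} \left(- \frac{1911}{2}\right) = - \frac{1911 \sqrt{3}}{2}$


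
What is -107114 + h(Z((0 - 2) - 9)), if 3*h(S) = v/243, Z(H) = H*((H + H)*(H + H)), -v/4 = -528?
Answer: -26027998/243 ≈ -1.0711e+5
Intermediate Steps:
v = 2112 (v = -4*(-528) = 2112)
Z(H) = 4*H**3 (Z(H) = H*((2*H)*(2*H)) = H*(4*H**2) = 4*H**3)
h(S) = 704/243 (h(S) = (2112/243)/3 = (2112*(1/243))/3 = (1/3)*(704/81) = 704/243)
-107114 + h(Z((0 - 2) - 9)) = -107114 + 704/243 = -26027998/243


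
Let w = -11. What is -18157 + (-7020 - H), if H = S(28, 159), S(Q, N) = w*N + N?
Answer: -23587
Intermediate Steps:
S(Q, N) = -10*N (S(Q, N) = -11*N + N = -10*N)
H = -1590 (H = -10*159 = -1590)
-18157 + (-7020 - H) = -18157 + (-7020 - 1*(-1590)) = -18157 + (-7020 + 1590) = -18157 - 5430 = -23587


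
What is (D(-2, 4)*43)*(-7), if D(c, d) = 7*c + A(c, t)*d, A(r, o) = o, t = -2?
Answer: 6622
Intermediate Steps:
D(c, d) = -2*d + 7*c (D(c, d) = 7*c - 2*d = -2*d + 7*c)
(D(-2, 4)*43)*(-7) = ((-2*4 + 7*(-2))*43)*(-7) = ((-8 - 14)*43)*(-7) = -22*43*(-7) = -946*(-7) = 6622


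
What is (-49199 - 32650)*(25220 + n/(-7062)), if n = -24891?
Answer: -4859880711273/2354 ≈ -2.0645e+9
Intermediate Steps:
(-49199 - 32650)*(25220 + n/(-7062)) = (-49199 - 32650)*(25220 - 24891/(-7062)) = -81849*(25220 - 24891*(-1/7062)) = -81849*(25220 + 8297/2354) = -81849*59376177/2354 = -4859880711273/2354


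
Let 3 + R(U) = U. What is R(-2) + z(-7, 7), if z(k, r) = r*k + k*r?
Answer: -103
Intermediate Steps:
z(k, r) = 2*k*r (z(k, r) = k*r + k*r = 2*k*r)
R(U) = -3 + U
R(-2) + z(-7, 7) = (-3 - 2) + 2*(-7)*7 = -5 - 98 = -103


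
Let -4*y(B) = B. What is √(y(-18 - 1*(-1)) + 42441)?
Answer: 41*√101/2 ≈ 206.02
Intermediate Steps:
y(B) = -B/4
√(y(-18 - 1*(-1)) + 42441) = √(-(-18 - 1*(-1))/4 + 42441) = √(-(-18 + 1)/4 + 42441) = √(-¼*(-17) + 42441) = √(17/4 + 42441) = √(169781/4) = 41*√101/2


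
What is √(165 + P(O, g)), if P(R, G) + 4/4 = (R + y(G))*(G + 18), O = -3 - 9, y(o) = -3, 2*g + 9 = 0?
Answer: I*√154/2 ≈ 6.2048*I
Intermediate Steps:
g = -9/2 (g = -9/2 + (½)*0 = -9/2 + 0 = -9/2 ≈ -4.5000)
O = -12
P(R, G) = -1 + (-3 + R)*(18 + G) (P(R, G) = -1 + (R - 3)*(G + 18) = -1 + (-3 + R)*(18 + G))
√(165 + P(O, g)) = √(165 + (-55 - 3*(-9/2) + 18*(-12) - 9/2*(-12))) = √(165 + (-55 + 27/2 - 216 + 54)) = √(165 - 407/2) = √(-77/2) = I*√154/2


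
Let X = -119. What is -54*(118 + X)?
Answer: 54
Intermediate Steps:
-54*(118 + X) = -54*(118 - 119) = -54*(-1) = 54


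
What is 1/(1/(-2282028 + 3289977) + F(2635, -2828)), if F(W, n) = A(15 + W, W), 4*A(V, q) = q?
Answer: 4031796/2655945619 ≈ 0.0015180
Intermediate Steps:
A(V, q) = q/4
F(W, n) = W/4
1/(1/(-2282028 + 3289977) + F(2635, -2828)) = 1/(1/(-2282028 + 3289977) + (¼)*2635) = 1/(1/1007949 + 2635/4) = 1/(2655945619/4031796) = 4031796/2655945619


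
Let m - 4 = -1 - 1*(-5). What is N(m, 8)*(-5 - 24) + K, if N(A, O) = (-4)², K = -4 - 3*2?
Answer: -474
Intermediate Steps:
K = -10 (K = -4 - 6 = -10)
m = 8 (m = 4 + (-1 - 1*(-5)) = 4 + (-1 + 5) = 4 + 4 = 8)
N(A, O) = 16
N(m, 8)*(-5 - 24) + K = 16*(-5 - 24) - 10 = 16*(-29) - 10 = -464 - 10 = -474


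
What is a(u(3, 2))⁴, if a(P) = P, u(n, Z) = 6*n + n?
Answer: 194481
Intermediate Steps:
u(n, Z) = 7*n
a(u(3, 2))⁴ = (7*3)⁴ = 21⁴ = 194481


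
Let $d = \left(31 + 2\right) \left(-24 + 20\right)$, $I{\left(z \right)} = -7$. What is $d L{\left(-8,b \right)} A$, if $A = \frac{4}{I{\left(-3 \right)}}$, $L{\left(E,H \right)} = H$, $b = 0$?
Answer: $0$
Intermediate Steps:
$A = - \frac{4}{7}$ ($A = \frac{4}{-7} = 4 \left(- \frac{1}{7}\right) = - \frac{4}{7} \approx -0.57143$)
$d = -132$ ($d = 33 \left(-4\right) = -132$)
$d L{\left(-8,b \right)} A = \left(-132\right) 0 \left(- \frac{4}{7}\right) = 0 \left(- \frac{4}{7}\right) = 0$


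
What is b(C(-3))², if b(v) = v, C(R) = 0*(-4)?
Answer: 0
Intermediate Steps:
C(R) = 0
b(C(-3))² = 0² = 0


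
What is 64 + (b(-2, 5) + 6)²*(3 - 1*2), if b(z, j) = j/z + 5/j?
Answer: 337/4 ≈ 84.250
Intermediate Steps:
b(z, j) = 5/j + j/z
64 + (b(-2, 5) + 6)²*(3 - 1*2) = 64 + ((5/5 + 5/(-2)) + 6)²*(3 - 1*2) = 64 + ((5*(⅕) + 5*(-½)) + 6)²*(3 - 2) = 64 + ((1 - 5/2) + 6)²*1 = 64 + (-3/2 + 6)²*1 = 64 + (9/2)²*1 = 64 + (81/4)*1 = 64 + 81/4 = 337/4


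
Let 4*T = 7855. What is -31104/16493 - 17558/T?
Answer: -1402658296/129552515 ≈ -10.827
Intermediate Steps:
T = 7855/4 (T = (¼)*7855 = 7855/4 ≈ 1963.8)
-31104/16493 - 17558/T = -31104/16493 - 17558/7855/4 = -31104*1/16493 - 17558*4/7855 = -31104/16493 - 70232/7855 = -1402658296/129552515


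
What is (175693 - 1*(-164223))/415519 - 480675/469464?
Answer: -13383756767/65023737272 ≈ -0.20583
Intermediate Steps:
(175693 - 1*(-164223))/415519 - 480675/469464 = (175693 + 164223)*(1/415519) - 480675*1/469464 = 339916*(1/415519) - 160225/156488 = 339916/415519 - 160225/156488 = -13383756767/65023737272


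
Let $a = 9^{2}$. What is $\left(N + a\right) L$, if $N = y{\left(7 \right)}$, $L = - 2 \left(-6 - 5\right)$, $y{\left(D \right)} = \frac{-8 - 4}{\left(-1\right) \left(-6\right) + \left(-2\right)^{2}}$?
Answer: $\frac{8778}{5} \approx 1755.6$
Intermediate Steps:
$a = 81$
$y{\left(D \right)} = - \frac{6}{5}$ ($y{\left(D \right)} = - \frac{12}{6 + 4} = - \frac{12}{10} = \left(-12\right) \frac{1}{10} = - \frac{6}{5}$)
$L = 22$ ($L = \left(-2\right) \left(-11\right) = 22$)
$N = - \frac{6}{5} \approx -1.2$
$\left(N + a\right) L = \left(- \frac{6}{5} + 81\right) 22 = \frac{399}{5} \cdot 22 = \frac{8778}{5}$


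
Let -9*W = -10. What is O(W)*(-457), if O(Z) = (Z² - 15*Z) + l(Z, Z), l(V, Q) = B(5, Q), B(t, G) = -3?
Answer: 682301/81 ≈ 8423.5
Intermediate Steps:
W = 10/9 (W = -⅑*(-10) = 10/9 ≈ 1.1111)
l(V, Q) = -3
O(Z) = -3 + Z² - 15*Z (O(Z) = (Z² - 15*Z) - 3 = -3 + Z² - 15*Z)
O(W)*(-457) = (-3 + (10/9)² - 15*10/9)*(-457) = (-3 + 100/81 - 50/3)*(-457) = -1493/81*(-457) = 682301/81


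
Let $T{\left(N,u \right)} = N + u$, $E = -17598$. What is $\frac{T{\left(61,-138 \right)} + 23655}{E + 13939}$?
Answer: $- \frac{23578}{3659} \approx -6.4438$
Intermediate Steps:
$\frac{T{\left(61,-138 \right)} + 23655}{E + 13939} = \frac{\left(61 - 138\right) + 23655}{-17598 + 13939} = \frac{-77 + 23655}{-3659} = 23578 \left(- \frac{1}{3659}\right) = - \frac{23578}{3659}$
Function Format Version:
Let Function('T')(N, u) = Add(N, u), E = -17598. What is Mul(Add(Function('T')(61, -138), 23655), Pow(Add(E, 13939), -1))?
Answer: Rational(-23578, 3659) ≈ -6.4438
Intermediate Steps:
Mul(Add(Function('T')(61, -138), 23655), Pow(Add(E, 13939), -1)) = Mul(Add(Add(61, -138), 23655), Pow(Add(-17598, 13939), -1)) = Mul(Add(-77, 23655), Pow(-3659, -1)) = Mul(23578, Rational(-1, 3659)) = Rational(-23578, 3659)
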